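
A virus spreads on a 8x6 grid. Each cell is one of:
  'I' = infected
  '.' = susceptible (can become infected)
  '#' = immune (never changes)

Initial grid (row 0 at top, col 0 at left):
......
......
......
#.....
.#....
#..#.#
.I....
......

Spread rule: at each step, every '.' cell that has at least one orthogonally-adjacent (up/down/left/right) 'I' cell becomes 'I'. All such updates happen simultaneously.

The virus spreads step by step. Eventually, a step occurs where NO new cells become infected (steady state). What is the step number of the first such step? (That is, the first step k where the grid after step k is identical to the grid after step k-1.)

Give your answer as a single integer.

Answer: 11

Derivation:
Step 0 (initial): 1 infected
Step 1: +4 new -> 5 infected
Step 2: +4 new -> 9 infected
Step 3: +3 new -> 12 infected
Step 4: +5 new -> 17 infected
Step 5: +5 new -> 22 infected
Step 6: +5 new -> 27 infected
Step 7: +6 new -> 33 infected
Step 8: +5 new -> 38 infected
Step 9: +3 new -> 41 infected
Step 10: +1 new -> 42 infected
Step 11: +0 new -> 42 infected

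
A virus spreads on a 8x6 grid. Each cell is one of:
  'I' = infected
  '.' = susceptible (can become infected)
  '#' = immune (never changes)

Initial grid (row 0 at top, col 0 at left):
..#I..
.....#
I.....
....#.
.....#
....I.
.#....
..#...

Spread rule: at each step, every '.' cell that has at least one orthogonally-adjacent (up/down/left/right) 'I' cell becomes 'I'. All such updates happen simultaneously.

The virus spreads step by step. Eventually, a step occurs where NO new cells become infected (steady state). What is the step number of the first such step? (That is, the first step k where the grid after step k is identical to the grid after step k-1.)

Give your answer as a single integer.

Answer: 7

Derivation:
Step 0 (initial): 3 infected
Step 1: +9 new -> 12 infected
Step 2: +14 new -> 26 infected
Step 3: +11 new -> 37 infected
Step 4: +2 new -> 39 infected
Step 5: +2 new -> 41 infected
Step 6: +1 new -> 42 infected
Step 7: +0 new -> 42 infected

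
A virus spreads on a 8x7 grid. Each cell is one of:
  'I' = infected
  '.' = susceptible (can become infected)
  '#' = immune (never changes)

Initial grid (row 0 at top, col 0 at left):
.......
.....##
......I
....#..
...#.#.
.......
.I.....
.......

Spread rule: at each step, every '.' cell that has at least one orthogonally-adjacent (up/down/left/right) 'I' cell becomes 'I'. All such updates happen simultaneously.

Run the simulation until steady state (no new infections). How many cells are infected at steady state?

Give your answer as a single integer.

Answer: 51

Derivation:
Step 0 (initial): 2 infected
Step 1: +6 new -> 8 infected
Step 2: +9 new -> 17 infected
Step 3: +9 new -> 26 infected
Step 4: +12 new -> 38 infected
Step 5: +8 new -> 46 infected
Step 6: +4 new -> 50 infected
Step 7: +1 new -> 51 infected
Step 8: +0 new -> 51 infected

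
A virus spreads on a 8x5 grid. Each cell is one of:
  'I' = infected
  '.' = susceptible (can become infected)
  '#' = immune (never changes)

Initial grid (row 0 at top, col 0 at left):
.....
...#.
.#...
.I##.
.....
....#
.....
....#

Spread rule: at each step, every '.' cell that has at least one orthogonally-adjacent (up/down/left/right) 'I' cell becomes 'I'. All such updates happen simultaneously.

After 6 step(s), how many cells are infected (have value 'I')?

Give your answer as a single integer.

Answer: 30

Derivation:
Step 0 (initial): 1 infected
Step 1: +2 new -> 3 infected
Step 2: +4 new -> 7 infected
Step 3: +5 new -> 12 infected
Step 4: +7 new -> 19 infected
Step 5: +6 new -> 25 infected
Step 6: +5 new -> 30 infected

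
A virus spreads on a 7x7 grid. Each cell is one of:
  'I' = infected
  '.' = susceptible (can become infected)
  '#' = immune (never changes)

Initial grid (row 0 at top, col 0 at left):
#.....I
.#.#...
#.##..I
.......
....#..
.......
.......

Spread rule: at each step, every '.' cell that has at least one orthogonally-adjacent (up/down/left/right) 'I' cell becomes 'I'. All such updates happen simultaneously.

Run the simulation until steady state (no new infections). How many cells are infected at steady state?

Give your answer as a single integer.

Step 0 (initial): 2 infected
Step 1: +4 new -> 6 infected
Step 2: +5 new -> 11 infected
Step 3: +5 new -> 16 infected
Step 4: +4 new -> 20 infected
Step 5: +6 new -> 26 infected
Step 6: +4 new -> 30 infected
Step 7: +5 new -> 35 infected
Step 8: +3 new -> 38 infected
Step 9: +2 new -> 40 infected
Step 10: +1 new -> 41 infected
Step 11: +0 new -> 41 infected

Answer: 41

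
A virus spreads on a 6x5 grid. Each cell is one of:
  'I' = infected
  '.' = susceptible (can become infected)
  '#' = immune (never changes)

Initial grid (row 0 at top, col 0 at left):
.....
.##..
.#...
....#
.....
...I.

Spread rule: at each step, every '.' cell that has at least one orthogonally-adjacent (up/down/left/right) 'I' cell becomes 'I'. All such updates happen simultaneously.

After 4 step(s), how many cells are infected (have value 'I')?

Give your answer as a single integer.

Step 0 (initial): 1 infected
Step 1: +3 new -> 4 infected
Step 2: +4 new -> 8 infected
Step 3: +4 new -> 12 infected
Step 4: +5 new -> 17 infected

Answer: 17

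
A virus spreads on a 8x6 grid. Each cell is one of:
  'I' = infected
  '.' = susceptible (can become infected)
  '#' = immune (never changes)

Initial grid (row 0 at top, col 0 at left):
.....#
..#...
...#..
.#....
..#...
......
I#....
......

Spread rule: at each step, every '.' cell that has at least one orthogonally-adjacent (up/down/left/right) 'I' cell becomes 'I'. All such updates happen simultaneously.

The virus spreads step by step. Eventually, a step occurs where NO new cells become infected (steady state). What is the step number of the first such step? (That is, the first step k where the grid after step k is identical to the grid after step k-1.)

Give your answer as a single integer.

Answer: 11

Derivation:
Step 0 (initial): 1 infected
Step 1: +2 new -> 3 infected
Step 2: +3 new -> 6 infected
Step 3: +4 new -> 10 infected
Step 4: +4 new -> 14 infected
Step 5: +6 new -> 20 infected
Step 6: +8 new -> 28 infected
Step 7: +5 new -> 33 infected
Step 8: +3 new -> 36 infected
Step 9: +3 new -> 39 infected
Step 10: +3 new -> 42 infected
Step 11: +0 new -> 42 infected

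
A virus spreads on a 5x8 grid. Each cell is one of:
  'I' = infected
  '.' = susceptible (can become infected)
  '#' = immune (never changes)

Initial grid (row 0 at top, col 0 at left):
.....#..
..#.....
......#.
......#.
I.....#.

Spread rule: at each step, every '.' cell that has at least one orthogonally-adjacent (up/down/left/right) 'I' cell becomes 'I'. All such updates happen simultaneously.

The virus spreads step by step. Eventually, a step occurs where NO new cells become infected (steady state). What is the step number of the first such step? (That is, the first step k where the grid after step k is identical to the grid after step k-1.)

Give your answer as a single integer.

Step 0 (initial): 1 infected
Step 1: +2 new -> 3 infected
Step 2: +3 new -> 6 infected
Step 3: +4 new -> 10 infected
Step 4: +5 new -> 15 infected
Step 5: +4 new -> 19 infected
Step 6: +4 new -> 23 infected
Step 7: +3 new -> 26 infected
Step 8: +2 new -> 28 infected
Step 9: +1 new -> 29 infected
Step 10: +2 new -> 31 infected
Step 11: +2 new -> 33 infected
Step 12: +1 new -> 34 infected
Step 13: +1 new -> 35 infected
Step 14: +0 new -> 35 infected

Answer: 14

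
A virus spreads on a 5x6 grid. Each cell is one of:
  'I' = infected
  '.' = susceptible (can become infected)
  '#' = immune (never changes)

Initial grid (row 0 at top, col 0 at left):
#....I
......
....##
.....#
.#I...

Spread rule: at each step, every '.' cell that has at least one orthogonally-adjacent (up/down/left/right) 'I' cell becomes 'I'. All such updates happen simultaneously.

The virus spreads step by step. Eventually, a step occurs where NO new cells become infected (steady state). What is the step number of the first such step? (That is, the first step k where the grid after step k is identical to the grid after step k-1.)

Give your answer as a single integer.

Step 0 (initial): 2 infected
Step 1: +4 new -> 6 infected
Step 2: +6 new -> 12 infected
Step 3: +8 new -> 20 infected
Step 4: +4 new -> 24 infected
Step 5: +1 new -> 25 infected
Step 6: +0 new -> 25 infected

Answer: 6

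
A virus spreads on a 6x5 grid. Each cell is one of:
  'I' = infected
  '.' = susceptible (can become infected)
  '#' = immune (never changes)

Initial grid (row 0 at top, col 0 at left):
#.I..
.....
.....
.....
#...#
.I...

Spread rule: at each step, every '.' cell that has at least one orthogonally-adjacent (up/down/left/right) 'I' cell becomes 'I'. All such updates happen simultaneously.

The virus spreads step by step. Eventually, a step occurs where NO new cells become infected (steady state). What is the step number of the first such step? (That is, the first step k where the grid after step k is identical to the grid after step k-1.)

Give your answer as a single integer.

Answer: 6

Derivation:
Step 0 (initial): 2 infected
Step 1: +6 new -> 8 infected
Step 2: +7 new -> 15 infected
Step 3: +8 new -> 23 infected
Step 4: +3 new -> 26 infected
Step 5: +1 new -> 27 infected
Step 6: +0 new -> 27 infected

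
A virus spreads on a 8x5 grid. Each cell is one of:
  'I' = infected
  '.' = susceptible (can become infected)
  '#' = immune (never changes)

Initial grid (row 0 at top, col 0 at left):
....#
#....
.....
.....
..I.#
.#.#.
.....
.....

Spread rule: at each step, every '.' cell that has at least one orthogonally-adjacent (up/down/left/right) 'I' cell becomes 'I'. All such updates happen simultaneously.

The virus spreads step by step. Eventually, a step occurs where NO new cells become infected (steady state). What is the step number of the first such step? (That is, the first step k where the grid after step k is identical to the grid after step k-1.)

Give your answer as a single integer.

Answer: 7

Derivation:
Step 0 (initial): 1 infected
Step 1: +4 new -> 5 infected
Step 2: +5 new -> 10 infected
Step 3: +9 new -> 19 infected
Step 4: +9 new -> 28 infected
Step 5: +6 new -> 34 infected
Step 6: +1 new -> 35 infected
Step 7: +0 new -> 35 infected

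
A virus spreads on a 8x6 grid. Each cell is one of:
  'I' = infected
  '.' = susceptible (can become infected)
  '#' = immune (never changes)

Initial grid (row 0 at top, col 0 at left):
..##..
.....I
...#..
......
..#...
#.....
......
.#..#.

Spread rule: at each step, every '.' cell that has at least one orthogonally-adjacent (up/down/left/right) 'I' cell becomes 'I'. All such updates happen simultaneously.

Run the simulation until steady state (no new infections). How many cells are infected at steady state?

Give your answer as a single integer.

Answer: 41

Derivation:
Step 0 (initial): 1 infected
Step 1: +3 new -> 4 infected
Step 2: +4 new -> 8 infected
Step 3: +3 new -> 11 infected
Step 4: +5 new -> 16 infected
Step 5: +7 new -> 23 infected
Step 6: +6 new -> 29 infected
Step 7: +4 new -> 33 infected
Step 8: +4 new -> 37 infected
Step 9: +2 new -> 39 infected
Step 10: +1 new -> 40 infected
Step 11: +1 new -> 41 infected
Step 12: +0 new -> 41 infected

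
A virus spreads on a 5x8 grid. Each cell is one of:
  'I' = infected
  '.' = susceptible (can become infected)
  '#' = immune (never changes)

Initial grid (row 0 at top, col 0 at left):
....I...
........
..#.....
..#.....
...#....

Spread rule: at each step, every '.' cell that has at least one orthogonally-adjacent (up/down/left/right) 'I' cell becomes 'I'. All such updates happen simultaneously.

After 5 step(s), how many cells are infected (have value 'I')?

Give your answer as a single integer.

Step 0 (initial): 1 infected
Step 1: +3 new -> 4 infected
Step 2: +5 new -> 9 infected
Step 3: +7 new -> 16 infected
Step 4: +7 new -> 23 infected
Step 5: +5 new -> 28 infected

Answer: 28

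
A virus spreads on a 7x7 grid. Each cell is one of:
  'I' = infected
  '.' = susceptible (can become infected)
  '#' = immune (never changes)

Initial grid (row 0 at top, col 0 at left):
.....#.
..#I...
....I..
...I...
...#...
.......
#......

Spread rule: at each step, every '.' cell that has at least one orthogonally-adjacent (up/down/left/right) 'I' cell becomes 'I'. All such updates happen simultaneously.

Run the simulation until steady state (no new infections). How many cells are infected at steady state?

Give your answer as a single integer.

Step 0 (initial): 3 infected
Step 1: +6 new -> 9 infected
Step 2: +9 new -> 18 infected
Step 3: +9 new -> 27 infected
Step 4: +11 new -> 38 infected
Step 5: +6 new -> 44 infected
Step 6: +1 new -> 45 infected
Step 7: +0 new -> 45 infected

Answer: 45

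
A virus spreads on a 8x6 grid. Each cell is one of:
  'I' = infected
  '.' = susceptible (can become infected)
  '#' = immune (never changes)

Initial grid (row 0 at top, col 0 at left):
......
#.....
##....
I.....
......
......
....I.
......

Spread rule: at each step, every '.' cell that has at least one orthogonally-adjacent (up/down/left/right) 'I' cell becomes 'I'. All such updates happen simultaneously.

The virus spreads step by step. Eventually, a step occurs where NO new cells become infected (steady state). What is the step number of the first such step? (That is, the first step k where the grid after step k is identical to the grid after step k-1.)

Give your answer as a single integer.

Step 0 (initial): 2 infected
Step 1: +6 new -> 8 infected
Step 2: +9 new -> 17 infected
Step 3: +11 new -> 28 infected
Step 4: +6 new -> 34 infected
Step 5: +5 new -> 39 infected
Step 6: +4 new -> 43 infected
Step 7: +2 new -> 45 infected
Step 8: +0 new -> 45 infected

Answer: 8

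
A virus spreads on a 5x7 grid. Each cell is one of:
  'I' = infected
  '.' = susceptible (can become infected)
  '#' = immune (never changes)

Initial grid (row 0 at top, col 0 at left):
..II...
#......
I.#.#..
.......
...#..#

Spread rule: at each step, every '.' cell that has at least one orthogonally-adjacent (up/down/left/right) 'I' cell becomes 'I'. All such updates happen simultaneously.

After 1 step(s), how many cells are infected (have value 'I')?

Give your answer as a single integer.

Answer: 9

Derivation:
Step 0 (initial): 3 infected
Step 1: +6 new -> 9 infected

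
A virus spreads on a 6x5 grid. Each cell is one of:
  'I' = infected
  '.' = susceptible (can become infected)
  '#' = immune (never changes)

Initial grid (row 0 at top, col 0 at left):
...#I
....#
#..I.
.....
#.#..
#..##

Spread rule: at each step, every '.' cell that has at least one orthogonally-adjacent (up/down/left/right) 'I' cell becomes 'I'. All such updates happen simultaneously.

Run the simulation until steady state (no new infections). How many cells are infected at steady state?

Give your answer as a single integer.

Answer: 22

Derivation:
Step 0 (initial): 2 infected
Step 1: +4 new -> 6 infected
Step 2: +5 new -> 11 infected
Step 3: +4 new -> 15 infected
Step 4: +4 new -> 19 infected
Step 5: +2 new -> 21 infected
Step 6: +1 new -> 22 infected
Step 7: +0 new -> 22 infected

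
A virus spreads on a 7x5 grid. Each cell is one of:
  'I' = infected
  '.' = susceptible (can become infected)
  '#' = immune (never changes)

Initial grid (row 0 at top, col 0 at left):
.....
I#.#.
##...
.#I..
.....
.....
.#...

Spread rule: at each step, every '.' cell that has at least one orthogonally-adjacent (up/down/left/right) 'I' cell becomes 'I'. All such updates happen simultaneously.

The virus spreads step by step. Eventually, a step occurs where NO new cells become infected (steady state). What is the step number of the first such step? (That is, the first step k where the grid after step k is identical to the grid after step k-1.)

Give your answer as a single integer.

Answer: 6

Derivation:
Step 0 (initial): 2 infected
Step 1: +4 new -> 6 infected
Step 2: +7 new -> 13 infected
Step 3: +7 new -> 20 infected
Step 4: +6 new -> 26 infected
Step 5: +3 new -> 29 infected
Step 6: +0 new -> 29 infected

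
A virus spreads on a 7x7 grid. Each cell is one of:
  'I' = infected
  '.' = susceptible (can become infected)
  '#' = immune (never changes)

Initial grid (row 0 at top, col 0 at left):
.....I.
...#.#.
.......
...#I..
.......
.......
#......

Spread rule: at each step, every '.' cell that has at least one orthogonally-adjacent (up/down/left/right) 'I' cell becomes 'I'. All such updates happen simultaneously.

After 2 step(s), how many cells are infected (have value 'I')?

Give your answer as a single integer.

Answer: 16

Derivation:
Step 0 (initial): 2 infected
Step 1: +5 new -> 7 infected
Step 2: +9 new -> 16 infected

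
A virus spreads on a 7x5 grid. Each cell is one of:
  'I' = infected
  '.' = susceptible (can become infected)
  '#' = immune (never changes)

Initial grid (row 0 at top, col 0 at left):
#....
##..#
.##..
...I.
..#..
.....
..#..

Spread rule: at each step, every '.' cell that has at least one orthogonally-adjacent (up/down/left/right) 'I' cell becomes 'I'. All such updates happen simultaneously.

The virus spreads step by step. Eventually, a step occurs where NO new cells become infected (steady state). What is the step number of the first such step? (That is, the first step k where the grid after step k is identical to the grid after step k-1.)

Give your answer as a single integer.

Answer: 7

Derivation:
Step 0 (initial): 1 infected
Step 1: +4 new -> 5 infected
Step 2: +5 new -> 10 infected
Step 3: +7 new -> 17 infected
Step 4: +6 new -> 23 infected
Step 5: +3 new -> 26 infected
Step 6: +1 new -> 27 infected
Step 7: +0 new -> 27 infected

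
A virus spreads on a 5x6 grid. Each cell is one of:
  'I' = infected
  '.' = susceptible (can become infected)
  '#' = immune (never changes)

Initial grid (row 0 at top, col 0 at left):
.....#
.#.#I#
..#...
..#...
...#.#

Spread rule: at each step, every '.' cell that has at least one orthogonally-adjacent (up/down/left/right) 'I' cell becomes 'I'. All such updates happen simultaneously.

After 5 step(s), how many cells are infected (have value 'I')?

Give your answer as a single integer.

Step 0 (initial): 1 infected
Step 1: +2 new -> 3 infected
Step 2: +4 new -> 7 infected
Step 3: +4 new -> 11 infected
Step 4: +2 new -> 13 infected
Step 5: +1 new -> 14 infected

Answer: 14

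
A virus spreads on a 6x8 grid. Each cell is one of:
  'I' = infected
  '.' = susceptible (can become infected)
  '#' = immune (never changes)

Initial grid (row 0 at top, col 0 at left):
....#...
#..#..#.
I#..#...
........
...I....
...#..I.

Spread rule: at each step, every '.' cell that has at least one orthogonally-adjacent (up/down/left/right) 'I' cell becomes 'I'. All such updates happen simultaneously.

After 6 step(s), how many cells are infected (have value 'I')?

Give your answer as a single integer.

Answer: 39

Derivation:
Step 0 (initial): 3 infected
Step 1: +7 new -> 10 infected
Step 2: +11 new -> 21 infected
Step 3: +6 new -> 27 infected
Step 4: +3 new -> 30 infected
Step 5: +4 new -> 34 infected
Step 6: +5 new -> 39 infected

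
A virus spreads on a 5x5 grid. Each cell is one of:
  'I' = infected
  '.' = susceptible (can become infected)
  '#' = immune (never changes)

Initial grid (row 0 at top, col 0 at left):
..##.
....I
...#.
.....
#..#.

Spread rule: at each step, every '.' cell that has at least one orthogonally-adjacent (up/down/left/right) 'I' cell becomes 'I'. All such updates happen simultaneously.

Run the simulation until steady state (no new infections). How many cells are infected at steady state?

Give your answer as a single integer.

Answer: 20

Derivation:
Step 0 (initial): 1 infected
Step 1: +3 new -> 4 infected
Step 2: +2 new -> 6 infected
Step 3: +4 new -> 10 infected
Step 4: +4 new -> 14 infected
Step 5: +4 new -> 18 infected
Step 6: +2 new -> 20 infected
Step 7: +0 new -> 20 infected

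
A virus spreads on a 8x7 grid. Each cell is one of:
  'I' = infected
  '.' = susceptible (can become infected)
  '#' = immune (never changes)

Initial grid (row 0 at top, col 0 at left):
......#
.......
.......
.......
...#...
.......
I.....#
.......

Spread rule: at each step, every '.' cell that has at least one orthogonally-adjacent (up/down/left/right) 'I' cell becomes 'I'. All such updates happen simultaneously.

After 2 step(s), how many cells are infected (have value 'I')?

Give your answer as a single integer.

Answer: 8

Derivation:
Step 0 (initial): 1 infected
Step 1: +3 new -> 4 infected
Step 2: +4 new -> 8 infected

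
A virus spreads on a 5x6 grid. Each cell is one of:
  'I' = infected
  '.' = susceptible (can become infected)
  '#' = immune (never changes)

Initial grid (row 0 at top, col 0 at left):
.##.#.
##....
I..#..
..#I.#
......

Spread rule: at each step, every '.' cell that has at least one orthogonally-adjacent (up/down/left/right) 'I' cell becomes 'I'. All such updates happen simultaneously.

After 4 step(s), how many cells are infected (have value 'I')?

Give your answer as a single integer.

Step 0 (initial): 2 infected
Step 1: +4 new -> 6 infected
Step 2: +6 new -> 12 infected
Step 3: +5 new -> 17 infected
Step 4: +2 new -> 19 infected

Answer: 19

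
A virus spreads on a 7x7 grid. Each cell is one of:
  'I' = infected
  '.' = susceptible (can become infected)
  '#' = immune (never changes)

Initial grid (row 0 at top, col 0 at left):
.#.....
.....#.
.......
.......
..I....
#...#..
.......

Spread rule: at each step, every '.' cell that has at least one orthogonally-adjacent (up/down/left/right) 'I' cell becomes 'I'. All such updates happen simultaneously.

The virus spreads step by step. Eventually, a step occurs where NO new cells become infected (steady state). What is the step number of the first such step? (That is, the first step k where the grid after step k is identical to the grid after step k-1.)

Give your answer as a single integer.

Answer: 9

Derivation:
Step 0 (initial): 1 infected
Step 1: +4 new -> 5 infected
Step 2: +8 new -> 13 infected
Step 3: +8 new -> 21 infected
Step 4: +10 new -> 31 infected
Step 5: +7 new -> 38 infected
Step 6: +4 new -> 42 infected
Step 7: +2 new -> 44 infected
Step 8: +1 new -> 45 infected
Step 9: +0 new -> 45 infected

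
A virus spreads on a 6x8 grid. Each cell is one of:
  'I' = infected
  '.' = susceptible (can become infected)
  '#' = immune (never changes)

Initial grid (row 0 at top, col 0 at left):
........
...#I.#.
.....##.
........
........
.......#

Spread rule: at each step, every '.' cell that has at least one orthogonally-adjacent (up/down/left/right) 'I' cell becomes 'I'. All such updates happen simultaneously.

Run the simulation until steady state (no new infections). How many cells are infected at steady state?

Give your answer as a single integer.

Step 0 (initial): 1 infected
Step 1: +3 new -> 4 infected
Step 2: +4 new -> 8 infected
Step 3: +6 new -> 14 infected
Step 4: +9 new -> 23 infected
Step 5: +10 new -> 33 infected
Step 6: +7 new -> 40 infected
Step 7: +2 new -> 42 infected
Step 8: +1 new -> 43 infected
Step 9: +0 new -> 43 infected

Answer: 43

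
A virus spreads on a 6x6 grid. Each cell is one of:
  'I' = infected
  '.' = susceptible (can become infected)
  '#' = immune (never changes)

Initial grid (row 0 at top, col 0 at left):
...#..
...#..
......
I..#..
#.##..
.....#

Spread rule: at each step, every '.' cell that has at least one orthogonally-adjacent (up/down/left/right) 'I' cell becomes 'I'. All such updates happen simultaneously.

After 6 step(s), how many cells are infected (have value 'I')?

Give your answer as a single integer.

Step 0 (initial): 1 infected
Step 1: +2 new -> 3 infected
Step 2: +4 new -> 7 infected
Step 3: +4 new -> 11 infected
Step 4: +5 new -> 16 infected
Step 5: +3 new -> 19 infected
Step 6: +4 new -> 23 infected

Answer: 23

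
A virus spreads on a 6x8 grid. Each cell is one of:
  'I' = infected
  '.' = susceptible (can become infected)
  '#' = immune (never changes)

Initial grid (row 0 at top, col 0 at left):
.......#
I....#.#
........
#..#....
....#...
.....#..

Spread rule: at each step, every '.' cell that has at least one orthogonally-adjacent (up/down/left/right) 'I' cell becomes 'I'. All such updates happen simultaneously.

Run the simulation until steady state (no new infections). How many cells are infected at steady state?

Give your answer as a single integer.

Step 0 (initial): 1 infected
Step 1: +3 new -> 4 infected
Step 2: +3 new -> 7 infected
Step 3: +4 new -> 11 infected
Step 4: +5 new -> 16 infected
Step 5: +5 new -> 21 infected
Step 6: +6 new -> 27 infected
Step 7: +4 new -> 31 infected
Step 8: +5 new -> 36 infected
Step 9: +2 new -> 38 infected
Step 10: +2 new -> 40 infected
Step 11: +1 new -> 41 infected
Step 12: +0 new -> 41 infected

Answer: 41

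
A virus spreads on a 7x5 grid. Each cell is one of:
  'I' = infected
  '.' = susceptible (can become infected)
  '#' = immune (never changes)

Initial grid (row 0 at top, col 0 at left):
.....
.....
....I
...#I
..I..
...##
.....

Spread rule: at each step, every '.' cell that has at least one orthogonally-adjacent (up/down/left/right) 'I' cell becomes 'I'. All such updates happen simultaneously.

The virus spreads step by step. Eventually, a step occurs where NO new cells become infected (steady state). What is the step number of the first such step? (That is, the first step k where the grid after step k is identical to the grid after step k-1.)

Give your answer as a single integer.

Step 0 (initial): 3 infected
Step 1: +7 new -> 10 infected
Step 2: +7 new -> 17 infected
Step 3: +7 new -> 24 infected
Step 4: +5 new -> 29 infected
Step 5: +2 new -> 31 infected
Step 6: +1 new -> 32 infected
Step 7: +0 new -> 32 infected

Answer: 7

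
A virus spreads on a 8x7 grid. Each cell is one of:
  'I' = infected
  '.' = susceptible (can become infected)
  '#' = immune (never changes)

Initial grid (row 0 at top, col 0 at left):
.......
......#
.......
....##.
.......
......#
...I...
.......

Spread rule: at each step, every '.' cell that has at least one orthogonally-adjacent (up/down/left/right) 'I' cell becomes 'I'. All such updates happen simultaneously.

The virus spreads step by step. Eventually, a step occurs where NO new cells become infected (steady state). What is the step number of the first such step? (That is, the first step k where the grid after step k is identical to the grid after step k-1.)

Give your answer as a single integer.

Answer: 10

Derivation:
Step 0 (initial): 1 infected
Step 1: +4 new -> 5 infected
Step 2: +7 new -> 12 infected
Step 3: +9 new -> 21 infected
Step 4: +7 new -> 28 infected
Step 5: +6 new -> 34 infected
Step 6: +7 new -> 41 infected
Step 7: +6 new -> 47 infected
Step 8: +3 new -> 50 infected
Step 9: +2 new -> 52 infected
Step 10: +0 new -> 52 infected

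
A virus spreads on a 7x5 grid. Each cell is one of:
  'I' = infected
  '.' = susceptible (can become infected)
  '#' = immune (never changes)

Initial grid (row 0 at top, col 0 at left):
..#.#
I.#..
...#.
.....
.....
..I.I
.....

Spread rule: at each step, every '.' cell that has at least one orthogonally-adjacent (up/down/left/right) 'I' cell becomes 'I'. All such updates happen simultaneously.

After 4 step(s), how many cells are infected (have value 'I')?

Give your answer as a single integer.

Answer: 29

Derivation:
Step 0 (initial): 3 infected
Step 1: +9 new -> 12 infected
Step 2: +10 new -> 22 infected
Step 3: +6 new -> 28 infected
Step 4: +1 new -> 29 infected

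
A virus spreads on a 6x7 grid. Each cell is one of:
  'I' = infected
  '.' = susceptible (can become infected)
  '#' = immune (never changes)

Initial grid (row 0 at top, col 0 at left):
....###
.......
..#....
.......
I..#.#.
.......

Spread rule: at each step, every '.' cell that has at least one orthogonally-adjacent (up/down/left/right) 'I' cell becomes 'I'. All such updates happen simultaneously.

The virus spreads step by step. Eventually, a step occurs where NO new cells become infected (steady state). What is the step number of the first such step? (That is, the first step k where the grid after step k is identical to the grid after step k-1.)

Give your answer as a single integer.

Step 0 (initial): 1 infected
Step 1: +3 new -> 4 infected
Step 2: +4 new -> 8 infected
Step 3: +4 new -> 12 infected
Step 4: +4 new -> 16 infected
Step 5: +5 new -> 21 infected
Step 6: +6 new -> 27 infected
Step 7: +5 new -> 32 infected
Step 8: +3 new -> 35 infected
Step 9: +1 new -> 36 infected
Step 10: +0 new -> 36 infected

Answer: 10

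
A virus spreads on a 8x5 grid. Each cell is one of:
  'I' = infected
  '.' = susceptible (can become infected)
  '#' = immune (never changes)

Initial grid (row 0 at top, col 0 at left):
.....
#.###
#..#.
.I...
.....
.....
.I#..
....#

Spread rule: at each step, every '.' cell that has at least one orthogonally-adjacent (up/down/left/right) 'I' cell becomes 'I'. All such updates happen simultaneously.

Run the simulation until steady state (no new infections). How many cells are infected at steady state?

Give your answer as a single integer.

Step 0 (initial): 2 infected
Step 1: +7 new -> 9 infected
Step 2: +9 new -> 18 infected
Step 3: +5 new -> 23 infected
Step 4: +6 new -> 29 infected
Step 5: +2 new -> 31 infected
Step 6: +1 new -> 32 infected
Step 7: +0 new -> 32 infected

Answer: 32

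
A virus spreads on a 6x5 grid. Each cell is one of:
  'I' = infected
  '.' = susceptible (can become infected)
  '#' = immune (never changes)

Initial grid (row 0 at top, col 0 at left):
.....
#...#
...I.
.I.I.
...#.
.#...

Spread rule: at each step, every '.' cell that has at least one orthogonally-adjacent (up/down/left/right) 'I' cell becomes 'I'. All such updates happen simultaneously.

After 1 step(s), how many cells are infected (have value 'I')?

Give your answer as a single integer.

Step 0 (initial): 3 infected
Step 1: +8 new -> 11 infected

Answer: 11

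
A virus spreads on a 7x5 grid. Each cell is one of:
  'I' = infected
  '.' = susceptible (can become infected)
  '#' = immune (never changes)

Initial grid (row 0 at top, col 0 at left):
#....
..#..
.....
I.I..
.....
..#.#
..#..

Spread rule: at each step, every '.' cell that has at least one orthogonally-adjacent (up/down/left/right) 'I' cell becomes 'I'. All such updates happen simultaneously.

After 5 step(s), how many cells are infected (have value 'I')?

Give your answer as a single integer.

Answer: 30

Derivation:
Step 0 (initial): 2 infected
Step 1: +6 new -> 8 infected
Step 2: +7 new -> 15 infected
Step 3: +7 new -> 22 infected
Step 4: +5 new -> 27 infected
Step 5: +3 new -> 30 infected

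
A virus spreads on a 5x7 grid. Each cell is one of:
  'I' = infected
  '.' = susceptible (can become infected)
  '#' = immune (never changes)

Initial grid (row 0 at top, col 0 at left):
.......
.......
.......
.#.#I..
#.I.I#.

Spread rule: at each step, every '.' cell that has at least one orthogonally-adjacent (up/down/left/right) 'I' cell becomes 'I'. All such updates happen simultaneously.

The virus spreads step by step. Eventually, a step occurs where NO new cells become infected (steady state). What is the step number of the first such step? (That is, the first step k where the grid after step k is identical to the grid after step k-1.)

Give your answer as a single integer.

Answer: 7

Derivation:
Step 0 (initial): 3 infected
Step 1: +5 new -> 8 infected
Step 2: +5 new -> 13 infected
Step 3: +7 new -> 20 infected
Step 4: +6 new -> 26 infected
Step 5: +4 new -> 30 infected
Step 6: +1 new -> 31 infected
Step 7: +0 new -> 31 infected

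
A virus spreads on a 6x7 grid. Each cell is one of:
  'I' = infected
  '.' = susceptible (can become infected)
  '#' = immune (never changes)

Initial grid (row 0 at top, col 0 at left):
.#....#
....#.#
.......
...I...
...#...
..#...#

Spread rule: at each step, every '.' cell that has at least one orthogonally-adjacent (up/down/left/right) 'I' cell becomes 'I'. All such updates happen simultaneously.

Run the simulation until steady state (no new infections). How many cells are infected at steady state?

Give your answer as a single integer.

Answer: 35

Derivation:
Step 0 (initial): 1 infected
Step 1: +3 new -> 4 infected
Step 2: +7 new -> 11 infected
Step 3: +9 new -> 20 infected
Step 4: +11 new -> 31 infected
Step 5: +3 new -> 34 infected
Step 6: +1 new -> 35 infected
Step 7: +0 new -> 35 infected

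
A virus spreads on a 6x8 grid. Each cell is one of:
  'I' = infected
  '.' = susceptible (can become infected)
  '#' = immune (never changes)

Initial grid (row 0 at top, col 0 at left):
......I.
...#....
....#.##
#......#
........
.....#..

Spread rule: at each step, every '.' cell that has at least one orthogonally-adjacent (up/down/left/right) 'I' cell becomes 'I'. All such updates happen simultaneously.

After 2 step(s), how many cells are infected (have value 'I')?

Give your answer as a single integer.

Answer: 7

Derivation:
Step 0 (initial): 1 infected
Step 1: +3 new -> 4 infected
Step 2: +3 new -> 7 infected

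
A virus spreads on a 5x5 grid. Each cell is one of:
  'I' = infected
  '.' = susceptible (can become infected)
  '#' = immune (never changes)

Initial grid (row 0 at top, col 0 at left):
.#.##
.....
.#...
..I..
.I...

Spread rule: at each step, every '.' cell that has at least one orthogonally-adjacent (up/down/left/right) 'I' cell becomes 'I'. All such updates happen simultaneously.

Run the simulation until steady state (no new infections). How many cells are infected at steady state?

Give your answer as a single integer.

Answer: 21

Derivation:
Step 0 (initial): 2 infected
Step 1: +5 new -> 7 infected
Step 2: +5 new -> 12 infected
Step 3: +6 new -> 18 infected
Step 4: +2 new -> 20 infected
Step 5: +1 new -> 21 infected
Step 6: +0 new -> 21 infected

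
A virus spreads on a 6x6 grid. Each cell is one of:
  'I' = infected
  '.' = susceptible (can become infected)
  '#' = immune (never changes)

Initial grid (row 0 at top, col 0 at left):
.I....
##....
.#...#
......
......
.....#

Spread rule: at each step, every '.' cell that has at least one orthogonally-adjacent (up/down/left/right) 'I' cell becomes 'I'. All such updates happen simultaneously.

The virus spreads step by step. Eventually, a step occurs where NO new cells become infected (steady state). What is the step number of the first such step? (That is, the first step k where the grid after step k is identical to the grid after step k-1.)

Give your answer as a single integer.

Answer: 9

Derivation:
Step 0 (initial): 1 infected
Step 1: +2 new -> 3 infected
Step 2: +2 new -> 5 infected
Step 3: +3 new -> 8 infected
Step 4: +4 new -> 12 infected
Step 5: +5 new -> 17 infected
Step 6: +5 new -> 22 infected
Step 7: +6 new -> 28 infected
Step 8: +3 new -> 31 infected
Step 9: +0 new -> 31 infected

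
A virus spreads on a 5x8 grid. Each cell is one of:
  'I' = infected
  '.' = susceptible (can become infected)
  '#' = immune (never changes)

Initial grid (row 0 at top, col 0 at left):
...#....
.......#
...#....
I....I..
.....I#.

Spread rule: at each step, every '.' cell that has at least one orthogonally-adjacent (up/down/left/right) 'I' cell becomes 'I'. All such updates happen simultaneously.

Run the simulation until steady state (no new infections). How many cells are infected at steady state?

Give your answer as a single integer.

Answer: 36

Derivation:
Step 0 (initial): 3 infected
Step 1: +7 new -> 10 infected
Step 2: +10 new -> 20 infected
Step 3: +9 new -> 29 infected
Step 4: +5 new -> 34 infected
Step 5: +2 new -> 36 infected
Step 6: +0 new -> 36 infected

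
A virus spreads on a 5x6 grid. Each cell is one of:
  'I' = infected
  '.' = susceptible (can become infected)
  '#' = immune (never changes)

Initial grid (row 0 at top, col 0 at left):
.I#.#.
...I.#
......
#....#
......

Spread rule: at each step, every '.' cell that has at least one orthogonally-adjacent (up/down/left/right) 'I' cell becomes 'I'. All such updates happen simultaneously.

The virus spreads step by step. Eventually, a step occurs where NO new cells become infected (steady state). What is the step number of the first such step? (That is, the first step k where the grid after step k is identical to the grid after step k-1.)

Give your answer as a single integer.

Answer: 6

Derivation:
Step 0 (initial): 2 infected
Step 1: +6 new -> 8 infected
Step 2: +5 new -> 13 infected
Step 3: +6 new -> 19 infected
Step 4: +3 new -> 22 infected
Step 5: +2 new -> 24 infected
Step 6: +0 new -> 24 infected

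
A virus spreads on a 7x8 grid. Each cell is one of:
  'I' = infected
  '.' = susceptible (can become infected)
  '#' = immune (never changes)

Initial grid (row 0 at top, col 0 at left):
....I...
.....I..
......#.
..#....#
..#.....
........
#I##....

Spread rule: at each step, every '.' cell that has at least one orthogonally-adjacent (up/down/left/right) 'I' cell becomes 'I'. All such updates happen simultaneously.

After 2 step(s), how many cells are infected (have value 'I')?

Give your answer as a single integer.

Answer: 18

Derivation:
Step 0 (initial): 3 infected
Step 1: +6 new -> 9 infected
Step 2: +9 new -> 18 infected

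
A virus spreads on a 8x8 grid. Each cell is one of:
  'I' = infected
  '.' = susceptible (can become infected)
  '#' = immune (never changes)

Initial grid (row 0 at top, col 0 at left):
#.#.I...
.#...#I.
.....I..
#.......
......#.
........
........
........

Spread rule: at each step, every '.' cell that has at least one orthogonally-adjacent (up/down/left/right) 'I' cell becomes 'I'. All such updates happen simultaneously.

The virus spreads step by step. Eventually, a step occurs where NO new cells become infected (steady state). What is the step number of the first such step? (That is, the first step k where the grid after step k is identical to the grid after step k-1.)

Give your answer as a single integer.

Answer: 11

Derivation:
Step 0 (initial): 3 infected
Step 1: +8 new -> 11 infected
Step 2: +7 new -> 18 infected
Step 3: +6 new -> 24 infected
Step 4: +7 new -> 31 infected
Step 5: +8 new -> 39 infected
Step 6: +7 new -> 46 infected
Step 7: +5 new -> 51 infected
Step 8: +3 new -> 54 infected
Step 9: +2 new -> 56 infected
Step 10: +1 new -> 57 infected
Step 11: +0 new -> 57 infected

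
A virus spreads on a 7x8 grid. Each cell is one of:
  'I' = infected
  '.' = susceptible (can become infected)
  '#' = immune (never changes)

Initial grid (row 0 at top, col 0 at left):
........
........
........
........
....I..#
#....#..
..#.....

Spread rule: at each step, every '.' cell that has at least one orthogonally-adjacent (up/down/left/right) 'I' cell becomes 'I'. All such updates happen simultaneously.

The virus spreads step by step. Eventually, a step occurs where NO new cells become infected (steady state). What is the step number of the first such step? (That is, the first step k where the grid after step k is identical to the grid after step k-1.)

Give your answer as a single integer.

Step 0 (initial): 1 infected
Step 1: +4 new -> 5 infected
Step 2: +7 new -> 12 infected
Step 3: +10 new -> 22 infected
Step 4: +11 new -> 33 infected
Step 5: +9 new -> 42 infected
Step 6: +6 new -> 48 infected
Step 7: +3 new -> 51 infected
Step 8: +1 new -> 52 infected
Step 9: +0 new -> 52 infected

Answer: 9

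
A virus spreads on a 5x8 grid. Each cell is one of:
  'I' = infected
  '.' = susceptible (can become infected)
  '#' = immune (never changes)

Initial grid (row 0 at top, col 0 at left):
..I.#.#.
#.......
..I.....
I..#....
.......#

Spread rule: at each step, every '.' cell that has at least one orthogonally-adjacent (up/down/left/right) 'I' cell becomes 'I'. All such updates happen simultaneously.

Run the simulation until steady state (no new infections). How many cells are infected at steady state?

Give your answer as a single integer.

Answer: 35

Derivation:
Step 0 (initial): 3 infected
Step 1: +9 new -> 12 infected
Step 2: +6 new -> 18 infected
Step 3: +4 new -> 22 infected
Step 4: +4 new -> 26 infected
Step 5: +5 new -> 31 infected
Step 6: +3 new -> 34 infected
Step 7: +1 new -> 35 infected
Step 8: +0 new -> 35 infected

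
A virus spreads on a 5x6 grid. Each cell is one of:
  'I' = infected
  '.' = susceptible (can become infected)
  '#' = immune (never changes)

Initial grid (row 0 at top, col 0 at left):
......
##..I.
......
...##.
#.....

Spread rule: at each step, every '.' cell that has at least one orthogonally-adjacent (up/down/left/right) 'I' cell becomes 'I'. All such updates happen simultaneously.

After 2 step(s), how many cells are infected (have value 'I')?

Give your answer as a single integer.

Step 0 (initial): 1 infected
Step 1: +4 new -> 5 infected
Step 2: +5 new -> 10 infected

Answer: 10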